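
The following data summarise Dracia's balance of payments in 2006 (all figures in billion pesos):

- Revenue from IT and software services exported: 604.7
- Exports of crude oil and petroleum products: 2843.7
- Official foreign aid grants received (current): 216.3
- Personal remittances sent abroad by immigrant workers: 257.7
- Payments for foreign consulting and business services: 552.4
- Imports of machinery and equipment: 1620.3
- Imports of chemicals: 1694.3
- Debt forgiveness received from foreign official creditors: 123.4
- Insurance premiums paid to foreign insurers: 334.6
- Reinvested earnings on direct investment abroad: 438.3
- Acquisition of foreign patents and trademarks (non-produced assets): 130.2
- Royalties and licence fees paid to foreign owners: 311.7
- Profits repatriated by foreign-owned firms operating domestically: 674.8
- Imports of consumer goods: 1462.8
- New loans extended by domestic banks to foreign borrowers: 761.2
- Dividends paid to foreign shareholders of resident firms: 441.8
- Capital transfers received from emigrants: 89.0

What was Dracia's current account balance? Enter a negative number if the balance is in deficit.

Goods: -1694.3 - 1462.8 + 2843.7 - 1620.3 = -1933.7
Services: 604.7 - 311.7 - 334.6 - 552.4 = -594.0
Primary income: -441.8 + 438.3 - 674.8 = -678.3
Secondary income: 216.3 - 257.7 = -41.4
Current account = (-1933.7) + (-594.0) + (-678.3) + (-41.4) = -3247.4
(Excluded from the current account — capital account: debt forgiveness received from foreign official creditors 123.4, acquisition of foreign patents and trademarks (non-produced assets) 130.2, capital transfers received from emigrants 89.0; financial account: new loans extended by domestic banks to foreign borrowers 761.2.)

-3247.4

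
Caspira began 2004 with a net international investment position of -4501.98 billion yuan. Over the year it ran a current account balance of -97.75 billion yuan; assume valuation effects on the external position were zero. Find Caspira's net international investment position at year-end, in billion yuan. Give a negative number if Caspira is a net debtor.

-4599.73

With no valuation effects, change in NIIP = current account = -97.75
End-of-year NIIP = -4501.98 + (-97.75) = -4599.73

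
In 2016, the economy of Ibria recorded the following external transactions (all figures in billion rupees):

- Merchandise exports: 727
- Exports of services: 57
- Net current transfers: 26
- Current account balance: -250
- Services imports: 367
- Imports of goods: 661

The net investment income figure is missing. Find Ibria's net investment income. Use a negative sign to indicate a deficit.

-32

Current account = goods balance + services balance + net primary income + net secondary income
Sum of the known components = -218
Net investment income = CA - (known components) = -250 - (-218) = -32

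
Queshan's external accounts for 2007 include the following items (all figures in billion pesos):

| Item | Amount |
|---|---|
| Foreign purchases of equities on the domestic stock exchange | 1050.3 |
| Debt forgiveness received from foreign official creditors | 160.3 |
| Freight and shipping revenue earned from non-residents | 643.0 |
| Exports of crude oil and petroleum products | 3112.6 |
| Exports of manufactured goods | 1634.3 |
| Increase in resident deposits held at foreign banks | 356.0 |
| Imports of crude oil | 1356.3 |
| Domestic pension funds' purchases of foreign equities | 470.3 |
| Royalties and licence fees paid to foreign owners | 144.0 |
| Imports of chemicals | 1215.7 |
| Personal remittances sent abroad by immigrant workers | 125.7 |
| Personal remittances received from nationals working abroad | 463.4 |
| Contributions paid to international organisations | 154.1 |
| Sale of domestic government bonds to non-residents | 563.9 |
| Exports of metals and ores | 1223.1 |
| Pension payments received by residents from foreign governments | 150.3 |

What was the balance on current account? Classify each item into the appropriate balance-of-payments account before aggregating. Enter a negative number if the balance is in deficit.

4230.9

Goods: 1634.3 - 1215.7 + 1223.1 + 3112.6 - 1356.3 = 3398.0
Services: -144.0 + 643.0 = 499.0
Secondary income: -125.7 + 463.4 - 154.1 + 150.3 = 333.9
Current account = 3398.0 + 499.0 + 333.9 = 4230.9
(Excluded from the current account — financial account: foreign purchases of equities on the domestic stock exchange 1050.3, increase in resident deposits held at foreign banks 356.0, domestic pension funds' purchases of foreign equities 470.3, sale of domestic government bonds to non-residents 563.9; capital account: debt forgiveness received from foreign official creditors 160.3.)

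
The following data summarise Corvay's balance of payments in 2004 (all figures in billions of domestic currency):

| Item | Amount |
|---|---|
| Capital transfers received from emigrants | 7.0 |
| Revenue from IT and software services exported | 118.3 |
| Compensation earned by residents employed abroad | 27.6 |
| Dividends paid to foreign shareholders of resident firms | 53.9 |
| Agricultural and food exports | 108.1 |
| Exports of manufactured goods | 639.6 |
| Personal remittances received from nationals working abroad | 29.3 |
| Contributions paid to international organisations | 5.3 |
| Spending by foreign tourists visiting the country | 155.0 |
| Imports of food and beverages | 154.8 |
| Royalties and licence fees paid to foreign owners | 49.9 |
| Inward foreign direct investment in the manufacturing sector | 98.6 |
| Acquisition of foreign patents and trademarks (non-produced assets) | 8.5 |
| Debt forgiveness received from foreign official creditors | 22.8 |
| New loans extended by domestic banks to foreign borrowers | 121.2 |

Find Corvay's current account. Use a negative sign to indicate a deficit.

Goods: -154.8 + 108.1 + 639.6 = 592.9
Services: 155.0 - 49.9 + 118.3 = 223.4
Primary income: 27.6 - 53.9 = -26.3
Secondary income: -5.3 + 29.3 = 24.0
Current account = 592.9 + 223.4 + (-26.3) + 24.0 = 814.0
(Excluded from the current account — capital account: capital transfers received from emigrants 7.0, acquisition of foreign patents and trademarks (non-produced assets) 8.5, debt forgiveness received from foreign official creditors 22.8; financial account: inward foreign direct investment in the manufacturing sector 98.6, new loans extended by domestic banks to foreign borrowers 121.2.)

814.0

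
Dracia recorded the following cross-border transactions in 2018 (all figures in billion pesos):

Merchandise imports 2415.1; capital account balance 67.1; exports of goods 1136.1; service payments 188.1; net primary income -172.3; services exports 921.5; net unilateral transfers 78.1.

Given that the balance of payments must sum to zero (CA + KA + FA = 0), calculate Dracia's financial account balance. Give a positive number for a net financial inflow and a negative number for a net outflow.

Goods balance = 1136.1 - 2415.1 = -1279.0
Services balance = 921.5 - 188.1 = 733.4
Trade balance (goods + services) = -1279.0 + 733.4 = -545.6
Net primary income = -172.3
Net secondary income = 78.1
Current account = -545.6 + (-172.3) + 78.1 = -639.8
Financial account = -(-639.8 + 67.1) = 572.7

572.7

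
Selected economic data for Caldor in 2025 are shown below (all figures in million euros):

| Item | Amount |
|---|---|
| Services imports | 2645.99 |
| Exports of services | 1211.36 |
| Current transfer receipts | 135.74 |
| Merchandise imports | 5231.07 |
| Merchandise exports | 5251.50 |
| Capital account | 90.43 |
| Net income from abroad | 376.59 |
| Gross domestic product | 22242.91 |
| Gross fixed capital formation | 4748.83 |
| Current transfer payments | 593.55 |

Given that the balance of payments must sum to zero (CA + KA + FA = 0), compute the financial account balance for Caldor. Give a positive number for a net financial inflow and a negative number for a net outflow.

1404.99

Goods balance = 5251.50 - 5231.07 = 20.43
Services balance = 1211.36 - 2645.99 = -1434.63
Trade balance (goods + services) = 20.43 + (-1434.63) = -1414.20
Net primary income = 376.59
Net secondary income = 135.74 - 593.55 = -457.81
Current account = -1414.20 + 376.59 + (-457.81) = -1495.42
Financial account = -(-1495.42 + 90.43) = 1404.99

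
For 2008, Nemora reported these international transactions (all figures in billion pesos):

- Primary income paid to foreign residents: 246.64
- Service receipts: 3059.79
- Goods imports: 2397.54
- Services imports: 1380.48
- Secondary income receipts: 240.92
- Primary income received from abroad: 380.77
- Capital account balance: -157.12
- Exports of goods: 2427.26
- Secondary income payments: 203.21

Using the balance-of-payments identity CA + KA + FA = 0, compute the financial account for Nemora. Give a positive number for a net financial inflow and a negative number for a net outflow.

-1723.75

Goods balance = 2427.26 - 2397.54 = 29.72
Services balance = 3059.79 - 1380.48 = 1679.31
Trade balance (goods + services) = 29.72 + 1679.31 = 1709.03
Net primary income = 380.77 - 246.64 = 134.13
Net secondary income = 240.92 - 203.21 = 37.71
Current account = 1709.03 + 134.13 + 37.71 = 1880.87
Financial account = -(1880.87 + (-157.12)) = -1723.75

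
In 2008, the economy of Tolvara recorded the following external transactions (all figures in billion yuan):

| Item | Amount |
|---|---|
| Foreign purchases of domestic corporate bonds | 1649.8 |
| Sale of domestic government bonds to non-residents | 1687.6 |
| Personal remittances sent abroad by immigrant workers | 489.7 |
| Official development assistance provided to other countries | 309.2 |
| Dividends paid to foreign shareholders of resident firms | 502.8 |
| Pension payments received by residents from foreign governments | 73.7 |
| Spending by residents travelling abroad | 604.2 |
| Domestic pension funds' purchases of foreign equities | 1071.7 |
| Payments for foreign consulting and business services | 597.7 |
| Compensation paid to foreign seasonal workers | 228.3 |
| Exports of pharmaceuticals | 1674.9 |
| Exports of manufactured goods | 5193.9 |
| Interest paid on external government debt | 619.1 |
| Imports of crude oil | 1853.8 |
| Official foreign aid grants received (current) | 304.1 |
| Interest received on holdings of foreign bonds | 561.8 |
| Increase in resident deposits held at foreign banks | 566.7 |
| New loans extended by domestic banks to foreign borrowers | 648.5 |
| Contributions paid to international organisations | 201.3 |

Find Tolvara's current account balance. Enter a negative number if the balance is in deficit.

Goods: 1674.9 - 1853.8 + 5193.9 = 5015.0
Services: -597.7 - 604.2 = -1201.9
Primary income: -502.8 - 619.1 + 561.8 - 228.3 = -788.4
Secondary income: 73.7 + 304.1 - 309.2 - 201.3 - 489.7 = -622.4
Current account = 5015.0 + (-1201.9) + (-788.4) + (-622.4) = 2402.3
(Excluded from the current account — financial account: foreign purchases of domestic corporate bonds 1649.8, sale of domestic government bonds to non-residents 1687.6, domestic pension funds' purchases of foreign equities 1071.7, increase in resident deposits held at foreign banks 566.7, new loans extended by domestic banks to foreign borrowers 648.5.)

2402.3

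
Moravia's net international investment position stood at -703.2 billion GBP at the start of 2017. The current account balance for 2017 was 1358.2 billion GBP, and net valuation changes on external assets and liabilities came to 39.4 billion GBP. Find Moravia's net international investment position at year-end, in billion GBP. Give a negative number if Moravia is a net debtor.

Change in NIIP = current account + net valuation change = 1358.2 + 39.4 = 1397.6
End-of-year NIIP = -703.2 + 1397.6 = 694.4

694.4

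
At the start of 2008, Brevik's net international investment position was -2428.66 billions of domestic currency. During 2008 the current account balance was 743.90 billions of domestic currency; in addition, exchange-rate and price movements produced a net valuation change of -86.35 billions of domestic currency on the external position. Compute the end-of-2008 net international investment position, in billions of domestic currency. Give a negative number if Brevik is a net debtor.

Change in NIIP = current account + net valuation change = 743.90 + (-86.35) = 657.55
End-of-year NIIP = -2428.66 + 657.55 = -1771.11

-1771.11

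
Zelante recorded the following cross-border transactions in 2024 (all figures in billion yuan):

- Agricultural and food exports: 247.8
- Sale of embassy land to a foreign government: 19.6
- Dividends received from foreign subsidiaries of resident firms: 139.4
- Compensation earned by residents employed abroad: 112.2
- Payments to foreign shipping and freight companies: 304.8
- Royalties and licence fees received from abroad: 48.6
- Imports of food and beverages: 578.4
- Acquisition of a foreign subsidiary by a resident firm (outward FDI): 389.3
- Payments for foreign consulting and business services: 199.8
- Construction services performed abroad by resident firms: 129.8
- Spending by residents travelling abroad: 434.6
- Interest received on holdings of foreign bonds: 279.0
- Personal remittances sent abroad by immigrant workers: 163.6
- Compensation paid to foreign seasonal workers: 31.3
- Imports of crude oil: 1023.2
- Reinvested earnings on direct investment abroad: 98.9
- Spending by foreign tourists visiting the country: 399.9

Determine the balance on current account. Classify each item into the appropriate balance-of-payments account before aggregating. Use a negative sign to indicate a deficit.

Goods: 247.8 - 1023.2 - 578.4 = -1353.8
Services: 399.9 + 48.6 + 129.8 - 304.8 - 199.8 - 434.6 = -360.9
Primary income: 112.2 + 279.0 - 31.3 + 139.4 + 98.9 = 598.2
Secondary income: -163.6
Current account = (-1353.8) + (-360.9) + 598.2 + (-163.6) = -1280.1
(Excluded from the current account — capital account: sale of embassy land to a foreign government 19.6; financial account: acquisition of a foreign subsidiary by a resident firm (outward FDI) 389.3.)

-1280.1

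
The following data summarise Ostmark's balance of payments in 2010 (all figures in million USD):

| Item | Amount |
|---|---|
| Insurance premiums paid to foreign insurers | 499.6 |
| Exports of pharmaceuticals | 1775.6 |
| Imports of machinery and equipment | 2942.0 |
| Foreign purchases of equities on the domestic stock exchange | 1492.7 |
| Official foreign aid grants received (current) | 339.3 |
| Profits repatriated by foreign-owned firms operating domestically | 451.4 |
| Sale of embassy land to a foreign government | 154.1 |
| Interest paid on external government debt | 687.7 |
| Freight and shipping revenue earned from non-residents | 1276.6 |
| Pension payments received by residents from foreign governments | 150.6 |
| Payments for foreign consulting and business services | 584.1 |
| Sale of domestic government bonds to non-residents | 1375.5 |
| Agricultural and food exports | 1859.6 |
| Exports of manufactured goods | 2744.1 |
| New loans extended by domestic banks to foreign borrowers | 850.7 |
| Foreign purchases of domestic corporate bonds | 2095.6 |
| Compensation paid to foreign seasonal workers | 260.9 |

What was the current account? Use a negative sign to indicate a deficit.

2720.1

Goods: -2942.0 + 1775.6 + 2744.1 + 1859.6 = 3437.3
Services: -499.6 - 584.1 + 1276.6 = 192.9
Primary income: -260.9 - 687.7 - 451.4 = -1400.0
Secondary income: 150.6 + 339.3 = 489.9
Current account = 3437.3 + 192.9 + (-1400.0) + 489.9 = 2720.1
(Excluded from the current account — financial account: foreign purchases of equities on the domestic stock exchange 1492.7, sale of domestic government bonds to non-residents 1375.5, new loans extended by domestic banks to foreign borrowers 850.7, foreign purchases of domestic corporate bonds 2095.6; capital account: sale of embassy land to a foreign government 154.1.)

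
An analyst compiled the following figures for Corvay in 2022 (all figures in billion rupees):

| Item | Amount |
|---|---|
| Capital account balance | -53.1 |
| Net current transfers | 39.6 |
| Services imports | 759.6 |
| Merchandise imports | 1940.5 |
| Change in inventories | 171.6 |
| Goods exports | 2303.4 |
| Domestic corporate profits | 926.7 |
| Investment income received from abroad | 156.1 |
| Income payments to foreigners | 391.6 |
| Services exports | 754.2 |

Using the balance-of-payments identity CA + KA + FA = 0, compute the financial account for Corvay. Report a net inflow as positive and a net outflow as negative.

-108.5

Goods balance = 2303.4 - 1940.5 = 362.9
Services balance = 754.2 - 759.6 = -5.4
Trade balance (goods + services) = 362.9 + (-5.4) = 357.5
Net primary income = 156.1 - 391.6 = -235.5
Net secondary income = 39.6
Current account = 357.5 + (-235.5) + 39.6 = 161.6
Financial account = -(161.6 + (-53.1)) = -108.5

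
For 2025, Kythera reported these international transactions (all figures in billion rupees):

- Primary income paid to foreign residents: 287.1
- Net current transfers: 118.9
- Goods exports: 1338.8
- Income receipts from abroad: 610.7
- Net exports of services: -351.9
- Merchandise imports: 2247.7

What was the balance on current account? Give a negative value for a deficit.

-818.3

Goods balance = 1338.8 - 2247.7 = -908.9
Services balance = -351.9
Trade balance (goods + services) = -908.9 + (-351.9) = -1260.8
Net primary income = 610.7 - 287.1 = 323.6
Net secondary income = 118.9
Current account = -1260.8 + 323.6 + 118.9 = -818.3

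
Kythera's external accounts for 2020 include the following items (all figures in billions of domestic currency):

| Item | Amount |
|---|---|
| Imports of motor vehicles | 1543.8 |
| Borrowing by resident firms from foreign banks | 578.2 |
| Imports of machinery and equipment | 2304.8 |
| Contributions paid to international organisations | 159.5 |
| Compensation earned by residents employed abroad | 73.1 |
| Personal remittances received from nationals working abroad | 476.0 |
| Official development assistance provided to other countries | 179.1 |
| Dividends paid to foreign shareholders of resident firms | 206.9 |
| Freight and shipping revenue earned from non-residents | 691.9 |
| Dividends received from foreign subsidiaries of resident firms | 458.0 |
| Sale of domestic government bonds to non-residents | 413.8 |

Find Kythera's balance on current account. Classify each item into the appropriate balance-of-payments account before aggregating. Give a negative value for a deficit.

Goods: -1543.8 - 2304.8 = -3848.6
Services: 691.9
Primary income: -206.9 + 73.1 + 458.0 = 324.2
Secondary income: -179.1 - 159.5 + 476.0 = 137.4
Current account = (-3848.6) + 691.9 + 324.2 + 137.4 = -2695.1
(Excluded from the current account — financial account: borrowing by resident firms from foreign banks 578.2, sale of domestic government bonds to non-residents 413.8.)

-2695.1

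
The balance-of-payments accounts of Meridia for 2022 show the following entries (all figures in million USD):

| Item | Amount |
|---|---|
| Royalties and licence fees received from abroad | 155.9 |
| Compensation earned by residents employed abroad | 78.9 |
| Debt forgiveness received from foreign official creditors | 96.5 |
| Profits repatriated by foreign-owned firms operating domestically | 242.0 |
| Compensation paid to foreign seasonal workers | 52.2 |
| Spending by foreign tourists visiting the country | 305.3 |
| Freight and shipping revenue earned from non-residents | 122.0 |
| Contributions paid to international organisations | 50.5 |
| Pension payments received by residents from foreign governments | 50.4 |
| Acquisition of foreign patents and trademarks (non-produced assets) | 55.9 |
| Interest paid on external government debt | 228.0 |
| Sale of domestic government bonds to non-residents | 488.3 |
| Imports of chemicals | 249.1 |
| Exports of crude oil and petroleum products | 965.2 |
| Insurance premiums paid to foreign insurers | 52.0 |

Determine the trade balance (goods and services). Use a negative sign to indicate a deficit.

1247.3

Goods: -249.1 + 965.2 = 716.1
Services: 122.0 - 52.0 + 155.9 + 305.3 = 531.2
Trade balance = 716.1 + 531.2 = 1247.3
(Excluded from the trade balance — primary income: compensation earned by residents employed abroad 78.9, profits repatriated by foreign-owned firms operating domestically 242.0, compensation paid to foreign seasonal workers 52.2, interest paid on external government debt 228.0; capital account: debt forgiveness received from foreign official creditors 96.5, acquisition of foreign patents and trademarks (non-produced assets) 55.9; secondary income: contributions paid to international organisations 50.5, pension payments received by residents from foreign governments 50.4; financial account: sale of domestic government bonds to non-residents 488.3.)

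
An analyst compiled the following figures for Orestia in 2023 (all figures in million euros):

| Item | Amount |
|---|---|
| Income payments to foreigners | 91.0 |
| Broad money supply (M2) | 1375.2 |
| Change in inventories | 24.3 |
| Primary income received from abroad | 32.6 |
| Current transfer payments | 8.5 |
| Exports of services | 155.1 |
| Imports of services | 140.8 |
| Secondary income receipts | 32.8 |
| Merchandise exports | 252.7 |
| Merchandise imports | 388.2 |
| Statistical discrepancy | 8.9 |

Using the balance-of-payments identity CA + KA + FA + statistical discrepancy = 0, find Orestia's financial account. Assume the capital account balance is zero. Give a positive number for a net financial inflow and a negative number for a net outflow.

146.4

Goods balance = 252.7 - 388.2 = -135.5
Services balance = 155.1 - 140.8 = 14.3
Trade balance (goods + services) = -135.5 + 14.3 = -121.2
Net primary income = 32.6 - 91.0 = -58.4
Net secondary income = 32.8 - 8.5 = 24.3
Current account = -121.2 + (-58.4) + 24.3 = -155.3
Financial account = -(-155.3 + 8.9) = 146.4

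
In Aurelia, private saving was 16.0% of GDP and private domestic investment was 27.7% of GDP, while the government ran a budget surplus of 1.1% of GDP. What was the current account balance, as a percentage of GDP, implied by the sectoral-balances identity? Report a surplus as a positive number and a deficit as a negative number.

-10.6

By the sectoral-balances identity, CA = (S_private - I) + (T - G).
Private balance = 16.0 - 27.7 = -11.7
Government balance (T - G) = 1.1
CA = -11.7 + 1.1 = -10.6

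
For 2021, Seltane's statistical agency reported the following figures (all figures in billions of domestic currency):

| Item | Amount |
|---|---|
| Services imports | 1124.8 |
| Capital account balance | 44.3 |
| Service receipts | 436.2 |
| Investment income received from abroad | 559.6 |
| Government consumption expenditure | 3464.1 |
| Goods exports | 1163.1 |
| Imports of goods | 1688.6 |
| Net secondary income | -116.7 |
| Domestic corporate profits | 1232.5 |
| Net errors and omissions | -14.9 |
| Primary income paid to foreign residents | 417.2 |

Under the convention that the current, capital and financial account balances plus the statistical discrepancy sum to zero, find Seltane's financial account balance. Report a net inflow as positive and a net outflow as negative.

Goods balance = 1163.1 - 1688.6 = -525.5
Services balance = 436.2 - 1124.8 = -688.6
Trade balance (goods + services) = -525.5 + (-688.6) = -1214.1
Net primary income = 559.6 - 417.2 = 142.4
Net secondary income = -116.7
Current account = -1214.1 + 142.4 + (-116.7) = -1188.4
Financial account = -(-1188.4 + 44.3 + (-14.9)) = 1159.0

1159.0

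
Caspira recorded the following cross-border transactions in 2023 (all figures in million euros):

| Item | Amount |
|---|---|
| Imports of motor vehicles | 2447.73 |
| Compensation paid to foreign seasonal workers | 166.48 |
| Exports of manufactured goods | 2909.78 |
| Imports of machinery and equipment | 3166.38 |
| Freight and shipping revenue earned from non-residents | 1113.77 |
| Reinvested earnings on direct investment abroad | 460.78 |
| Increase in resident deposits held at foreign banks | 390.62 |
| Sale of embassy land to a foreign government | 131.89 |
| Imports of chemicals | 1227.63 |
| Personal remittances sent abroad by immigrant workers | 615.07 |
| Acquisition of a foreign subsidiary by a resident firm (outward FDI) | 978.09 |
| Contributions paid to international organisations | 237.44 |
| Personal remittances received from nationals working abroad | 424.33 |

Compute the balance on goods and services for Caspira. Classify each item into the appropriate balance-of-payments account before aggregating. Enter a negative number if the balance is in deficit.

-2818.19

Goods: 2909.78 - 1227.63 - 3166.38 - 2447.73 = -3931.96
Services: 1113.77
Trade balance = -3931.96 + 1113.77 = -2818.19
(Excluded from the trade balance — primary income: compensation paid to foreign seasonal workers 166.48, reinvested earnings on direct investment abroad 460.78; financial account: increase in resident deposits held at foreign banks 390.62, acquisition of a foreign subsidiary by a resident firm (outward FDI) 978.09; capital account: sale of embassy land to a foreign government 131.89; secondary income: personal remittances sent abroad by immigrant workers 615.07, contributions paid to international organisations 237.44, personal remittances received from nationals working abroad 424.33.)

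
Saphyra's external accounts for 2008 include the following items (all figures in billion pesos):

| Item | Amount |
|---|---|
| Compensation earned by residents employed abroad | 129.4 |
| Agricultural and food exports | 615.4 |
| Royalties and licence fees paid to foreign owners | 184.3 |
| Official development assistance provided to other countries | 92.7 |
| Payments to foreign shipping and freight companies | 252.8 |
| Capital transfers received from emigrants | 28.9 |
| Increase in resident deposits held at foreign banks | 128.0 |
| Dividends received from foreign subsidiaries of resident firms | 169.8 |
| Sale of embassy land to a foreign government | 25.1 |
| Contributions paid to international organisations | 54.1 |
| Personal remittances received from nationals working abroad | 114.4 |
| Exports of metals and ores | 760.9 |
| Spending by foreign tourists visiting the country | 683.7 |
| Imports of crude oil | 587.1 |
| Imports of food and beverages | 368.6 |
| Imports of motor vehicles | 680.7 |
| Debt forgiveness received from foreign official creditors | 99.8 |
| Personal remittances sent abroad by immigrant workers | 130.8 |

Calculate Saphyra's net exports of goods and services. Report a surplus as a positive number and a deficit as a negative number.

-13.5

Goods: -368.6 - 680.7 + 760.9 + 615.4 - 587.1 = -260.1
Services: -184.3 + 683.7 - 252.8 = 246.6
Trade balance = -260.1 + 246.6 = -13.5
(Excluded from the trade balance — primary income: compensation earned by residents employed abroad 129.4, dividends received from foreign subsidiaries of resident firms 169.8; secondary income: official development assistance provided to other countries 92.7, contributions paid to international organisations 54.1, personal remittances received from nationals working abroad 114.4, personal remittances sent abroad by immigrant workers 130.8; capital account: capital transfers received from emigrants 28.9, sale of embassy land to a foreign government 25.1, debt forgiveness received from foreign official creditors 99.8; financial account: increase in resident deposits held at foreign banks 128.0.)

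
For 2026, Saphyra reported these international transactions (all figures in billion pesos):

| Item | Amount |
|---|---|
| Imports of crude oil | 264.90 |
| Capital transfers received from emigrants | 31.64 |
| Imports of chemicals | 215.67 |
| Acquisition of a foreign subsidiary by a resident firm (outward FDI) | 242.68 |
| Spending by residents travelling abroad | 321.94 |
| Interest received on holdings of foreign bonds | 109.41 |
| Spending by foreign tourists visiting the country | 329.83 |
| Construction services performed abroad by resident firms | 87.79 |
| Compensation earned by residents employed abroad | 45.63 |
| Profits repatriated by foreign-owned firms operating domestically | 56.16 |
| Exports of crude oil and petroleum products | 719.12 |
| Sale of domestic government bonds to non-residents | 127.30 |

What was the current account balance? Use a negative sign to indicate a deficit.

Goods: -215.67 - 264.90 + 719.12 = 238.55
Services: 87.79 - 321.94 + 329.83 = 95.68
Primary income: 109.41 - 56.16 + 45.63 = 98.88
Current account = 238.55 + 95.68 + 98.88 = 433.11
(Excluded from the current account — capital account: capital transfers received from emigrants 31.64; financial account: acquisition of a foreign subsidiary by a resident firm (outward FDI) 242.68, sale of domestic government bonds to non-residents 127.30.)

433.11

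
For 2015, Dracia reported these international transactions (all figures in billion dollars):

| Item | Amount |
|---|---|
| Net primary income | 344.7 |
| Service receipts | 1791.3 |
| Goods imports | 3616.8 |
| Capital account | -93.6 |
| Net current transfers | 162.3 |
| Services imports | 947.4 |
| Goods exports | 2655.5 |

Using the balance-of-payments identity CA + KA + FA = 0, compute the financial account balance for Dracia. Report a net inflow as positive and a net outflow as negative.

-296.0

Goods balance = 2655.5 - 3616.8 = -961.3
Services balance = 1791.3 - 947.4 = 843.9
Trade balance (goods + services) = -961.3 + 843.9 = -117.4
Net primary income = 344.7
Net secondary income = 162.3
Current account = -117.4 + 344.7 + 162.3 = 389.6
Financial account = -(389.6 + (-93.6)) = -296.0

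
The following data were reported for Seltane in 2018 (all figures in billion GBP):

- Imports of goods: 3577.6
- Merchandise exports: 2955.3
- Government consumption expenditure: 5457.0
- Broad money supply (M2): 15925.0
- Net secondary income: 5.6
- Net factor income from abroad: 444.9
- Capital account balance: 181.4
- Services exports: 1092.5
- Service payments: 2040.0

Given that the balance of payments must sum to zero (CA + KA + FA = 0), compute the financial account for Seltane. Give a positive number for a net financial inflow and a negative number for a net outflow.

Goods balance = 2955.3 - 3577.6 = -622.3
Services balance = 1092.5 - 2040.0 = -947.5
Trade balance (goods + services) = -622.3 + (-947.5) = -1569.8
Net primary income = 444.9
Net secondary income = 5.6
Current account = -1569.8 + 444.9 + 5.6 = -1119.3
Financial account = -(-1119.3 + 181.4) = 937.9

937.9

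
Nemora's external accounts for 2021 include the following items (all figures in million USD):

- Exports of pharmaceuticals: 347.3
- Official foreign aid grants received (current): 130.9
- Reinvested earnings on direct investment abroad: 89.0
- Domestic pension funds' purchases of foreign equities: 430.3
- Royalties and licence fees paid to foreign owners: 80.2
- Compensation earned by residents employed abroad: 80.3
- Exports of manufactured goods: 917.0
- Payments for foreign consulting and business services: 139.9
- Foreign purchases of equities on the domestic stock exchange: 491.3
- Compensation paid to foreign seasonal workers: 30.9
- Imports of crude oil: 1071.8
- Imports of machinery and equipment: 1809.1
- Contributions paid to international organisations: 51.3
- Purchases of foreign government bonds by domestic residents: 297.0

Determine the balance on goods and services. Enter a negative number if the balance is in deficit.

-1836.7

Goods: -1071.8 + 917.0 + 347.3 - 1809.1 = -1616.6
Services: -80.2 - 139.9 = -220.1
Trade balance = -1616.6 + (-220.1) = -1836.7
(Excluded from the trade balance — secondary income: official foreign aid grants received (current) 130.9, contributions paid to international organisations 51.3; primary income: reinvested earnings on direct investment abroad 89.0, compensation earned by residents employed abroad 80.3, compensation paid to foreign seasonal workers 30.9; financial account: domestic pension funds' purchases of foreign equities 430.3, foreign purchases of equities on the domestic stock exchange 491.3, purchases of foreign government bonds by domestic residents 297.0.)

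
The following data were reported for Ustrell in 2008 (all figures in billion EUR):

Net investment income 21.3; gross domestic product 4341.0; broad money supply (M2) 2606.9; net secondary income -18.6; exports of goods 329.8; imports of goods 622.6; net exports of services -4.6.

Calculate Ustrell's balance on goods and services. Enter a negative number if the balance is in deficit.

-297.4

Goods balance = 329.8 - 622.6 = -292.8
Services balance = -4.6
Trade balance (goods + services) = -292.8 + (-4.6) = -297.4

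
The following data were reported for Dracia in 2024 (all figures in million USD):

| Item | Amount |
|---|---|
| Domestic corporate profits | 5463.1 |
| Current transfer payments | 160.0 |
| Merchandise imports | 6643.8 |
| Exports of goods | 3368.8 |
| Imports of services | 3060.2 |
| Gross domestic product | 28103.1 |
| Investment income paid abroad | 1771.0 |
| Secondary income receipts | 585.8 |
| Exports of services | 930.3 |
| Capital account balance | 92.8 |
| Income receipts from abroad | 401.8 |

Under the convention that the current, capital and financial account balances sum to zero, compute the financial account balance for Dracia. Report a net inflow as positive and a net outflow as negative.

Goods balance = 3368.8 - 6643.8 = -3275.0
Services balance = 930.3 - 3060.2 = -2129.9
Trade balance (goods + services) = -3275.0 + (-2129.9) = -5404.9
Net primary income = 401.8 - 1771.0 = -1369.2
Net secondary income = 585.8 - 160.0 = 425.8
Current account = -5404.9 + (-1369.2) + 425.8 = -6348.3
Financial account = -(-6348.3 + 92.8) = 6255.5

6255.5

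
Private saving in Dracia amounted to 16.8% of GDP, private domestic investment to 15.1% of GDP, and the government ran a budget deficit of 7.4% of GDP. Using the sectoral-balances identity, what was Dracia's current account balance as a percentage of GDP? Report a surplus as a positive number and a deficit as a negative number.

-5.7

By the sectoral-balances identity, CA = (S_private - I) + (T - G).
Private balance = 16.8 - 15.1 = 1.7
Government balance (T - G) = -7.4
CA = 1.7 + (-7.4) = -5.7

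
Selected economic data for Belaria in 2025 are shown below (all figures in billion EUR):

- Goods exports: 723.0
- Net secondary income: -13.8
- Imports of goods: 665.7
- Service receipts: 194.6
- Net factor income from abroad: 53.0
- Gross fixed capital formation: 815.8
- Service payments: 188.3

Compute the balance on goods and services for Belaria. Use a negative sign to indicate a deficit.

63.6

Goods balance = 723.0 - 665.7 = 57.3
Services balance = 194.6 - 188.3 = 6.3
Trade balance (goods + services) = 57.3 + 6.3 = 63.6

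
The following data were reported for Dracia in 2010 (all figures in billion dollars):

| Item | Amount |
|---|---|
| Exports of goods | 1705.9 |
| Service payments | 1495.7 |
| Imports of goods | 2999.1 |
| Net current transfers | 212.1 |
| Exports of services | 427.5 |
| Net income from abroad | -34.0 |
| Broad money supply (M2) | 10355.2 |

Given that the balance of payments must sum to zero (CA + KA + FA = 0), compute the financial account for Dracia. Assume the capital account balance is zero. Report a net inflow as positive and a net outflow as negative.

2183.3

Goods balance = 1705.9 - 2999.1 = -1293.2
Services balance = 427.5 - 1495.7 = -1068.2
Trade balance (goods + services) = -1293.2 + (-1068.2) = -2361.4
Net primary income = -34.0
Net secondary income = 212.1
Current account = -2361.4 + (-34.0) + 212.1 = -2183.3
Financial account = -(-2183.3) = 2183.3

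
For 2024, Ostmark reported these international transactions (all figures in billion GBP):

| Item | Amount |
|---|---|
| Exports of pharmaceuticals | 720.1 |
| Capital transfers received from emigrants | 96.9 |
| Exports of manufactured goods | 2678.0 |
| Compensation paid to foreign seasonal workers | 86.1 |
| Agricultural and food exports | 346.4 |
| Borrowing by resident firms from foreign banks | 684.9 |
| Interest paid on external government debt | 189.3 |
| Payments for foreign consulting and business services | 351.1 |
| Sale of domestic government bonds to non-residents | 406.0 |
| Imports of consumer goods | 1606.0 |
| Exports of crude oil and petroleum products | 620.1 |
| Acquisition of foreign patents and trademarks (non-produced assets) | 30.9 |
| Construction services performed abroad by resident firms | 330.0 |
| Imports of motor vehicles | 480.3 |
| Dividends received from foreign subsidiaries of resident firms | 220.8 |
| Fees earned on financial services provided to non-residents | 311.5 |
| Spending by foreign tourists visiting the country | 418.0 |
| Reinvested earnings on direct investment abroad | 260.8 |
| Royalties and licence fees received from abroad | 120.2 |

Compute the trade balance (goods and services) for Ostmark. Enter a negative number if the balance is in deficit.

Goods: 620.1 + 720.1 - 480.3 + 346.4 + 2678.0 - 1606.0 = 2278.3
Services: 418.0 + 120.2 - 351.1 + 311.5 + 330.0 = 828.6
Trade balance = 2278.3 + 828.6 = 3106.9
(Excluded from the trade balance — capital account: capital transfers received from emigrants 96.9, acquisition of foreign patents and trademarks (non-produced assets) 30.9; primary income: compensation paid to foreign seasonal workers 86.1, interest paid on external government debt 189.3, dividends received from foreign subsidiaries of resident firms 220.8, reinvested earnings on direct investment abroad 260.8; financial account: borrowing by resident firms from foreign banks 684.9, sale of domestic government bonds to non-residents 406.0.)

3106.9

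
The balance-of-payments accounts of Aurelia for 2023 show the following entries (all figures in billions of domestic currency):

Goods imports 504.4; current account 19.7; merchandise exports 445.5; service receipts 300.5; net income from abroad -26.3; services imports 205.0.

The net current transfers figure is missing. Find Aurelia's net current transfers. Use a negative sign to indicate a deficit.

9.4

Current account = goods balance + services balance + net primary income + net secondary income
Sum of the known components = 10.3
Net current transfers = CA - (known components) = 19.7 - 10.3 = 9.4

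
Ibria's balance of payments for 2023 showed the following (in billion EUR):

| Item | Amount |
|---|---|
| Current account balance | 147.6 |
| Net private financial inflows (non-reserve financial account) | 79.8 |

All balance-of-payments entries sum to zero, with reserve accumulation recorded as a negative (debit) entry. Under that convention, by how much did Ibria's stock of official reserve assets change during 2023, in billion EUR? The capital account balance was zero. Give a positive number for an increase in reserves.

Official reserve transactions balance = -(147.6 + 79.8) = -227.4
An accumulation of reserves is recorded as a debit (negative entry), so the change in the stock of reserves is the negative of that balance.
Change in official reserves = -(-227.4) = 227.4

227.4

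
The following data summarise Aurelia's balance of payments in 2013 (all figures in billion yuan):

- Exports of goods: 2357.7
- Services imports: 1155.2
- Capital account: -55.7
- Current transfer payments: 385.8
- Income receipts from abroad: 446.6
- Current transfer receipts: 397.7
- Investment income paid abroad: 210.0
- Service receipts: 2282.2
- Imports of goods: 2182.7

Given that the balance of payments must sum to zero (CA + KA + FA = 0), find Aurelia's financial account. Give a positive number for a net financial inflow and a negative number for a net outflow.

Goods balance = 2357.7 - 2182.7 = 175.0
Services balance = 2282.2 - 1155.2 = 1127.0
Trade balance (goods + services) = 175.0 + 1127.0 = 1302.0
Net primary income = 446.6 - 210.0 = 236.6
Net secondary income = 397.7 - 385.8 = 11.9
Current account = 1302.0 + 236.6 + 11.9 = 1550.5
Financial account = -(1550.5 + (-55.7)) = -1494.8

-1494.8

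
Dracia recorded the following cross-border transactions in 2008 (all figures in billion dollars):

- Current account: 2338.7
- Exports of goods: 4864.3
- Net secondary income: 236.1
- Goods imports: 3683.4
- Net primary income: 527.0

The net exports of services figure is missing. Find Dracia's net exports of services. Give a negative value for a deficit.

394.7

Current account = goods balance + services balance + net primary income + net secondary income
Sum of the known components = 1944.0
Net exports of services = CA - (known components) = 2338.7 - 1944.0 = 394.7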